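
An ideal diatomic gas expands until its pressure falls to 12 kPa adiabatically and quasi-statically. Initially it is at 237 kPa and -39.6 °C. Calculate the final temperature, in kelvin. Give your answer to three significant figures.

T₂ ≈ 99.6 K

Adiabatic: T₂/T₁ = (P₂/P₁)^((γ−1)/γ).
For a diatomic ideal gas γ = 7/5, so (γ−1)/γ = 2/7.
T₁ = -39.6 °C = 233.5 K.
T₂ = 233.5 × (12/237)^(2/7) = 99.59 K.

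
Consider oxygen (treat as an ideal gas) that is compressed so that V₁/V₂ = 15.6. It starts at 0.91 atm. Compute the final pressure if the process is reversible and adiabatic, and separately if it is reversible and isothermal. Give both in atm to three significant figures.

adiabatic: 42.6 atm; isothermal: 14.2 atm

For a diatomic ideal gas γ = 7/5.
Isothermal: P₂ = P₁(V₁/V₂) = 0.91×15.6 = 14.2 atm.
Adiabatic: P₂ = P₁(V₁/V₂)^γ = 0.91×15.6^(7/5) = 42.6 atm.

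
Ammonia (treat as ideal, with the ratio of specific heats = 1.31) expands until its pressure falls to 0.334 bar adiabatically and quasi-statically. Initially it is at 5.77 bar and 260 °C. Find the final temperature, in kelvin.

T₂ ≈ 272 K

Adiabatic: T₂/T₁ = (P₂/P₁)^((γ−1)/γ).
T₁ = 260 °C = 533.1 K.
T₂ = 533.1 × (0.334/5.77)^(0.237) = 271.7 K.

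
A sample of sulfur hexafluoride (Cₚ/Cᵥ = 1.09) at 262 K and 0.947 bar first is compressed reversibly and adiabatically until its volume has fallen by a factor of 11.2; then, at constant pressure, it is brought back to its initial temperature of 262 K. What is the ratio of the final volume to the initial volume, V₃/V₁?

Adiabatic step: V₂/V₁ = 0.08929; T₂ = T₁·11.2^(0.09) = 325.6 K.
Isobaric step: V₃/V₂ = T₃/T₂ = 262/325.6.
V₃/V₁ = (V₂/V₁)(V₃/V₂) = 0.08929 × (262/325.6) = 0.07184.

V₃/V₁ ≈ 0.0718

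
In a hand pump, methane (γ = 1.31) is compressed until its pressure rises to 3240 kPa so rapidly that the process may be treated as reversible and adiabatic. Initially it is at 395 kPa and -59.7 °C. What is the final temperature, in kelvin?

Adiabatic: T₂/T₁ = (P₂/P₁)^((γ−1)/γ).
T₁ = -59.7 °C = 213.4 K.
T₂ = 213.4 × (3240/395)^(0.237) = 351.2 K.

T₂ ≈ 351 K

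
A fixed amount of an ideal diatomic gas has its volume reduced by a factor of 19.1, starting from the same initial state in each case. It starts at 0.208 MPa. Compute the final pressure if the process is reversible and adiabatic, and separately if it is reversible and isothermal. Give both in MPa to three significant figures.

adiabatic: 12.9 MPa; isothermal: 3.97 MPa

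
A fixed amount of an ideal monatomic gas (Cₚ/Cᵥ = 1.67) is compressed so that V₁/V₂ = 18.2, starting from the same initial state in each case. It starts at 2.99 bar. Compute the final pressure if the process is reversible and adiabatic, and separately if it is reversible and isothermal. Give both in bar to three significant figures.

adiabatic: 380 bar; isothermal: 54.4 bar

Isothermal: P₂ = P₁(V₁/V₂) = 2.99×18.2 = 54.42 bar.
Adiabatic: P₂ = P₁(V₁/V₂)^γ = 2.99×18.2^(1.67) = 380.2 bar.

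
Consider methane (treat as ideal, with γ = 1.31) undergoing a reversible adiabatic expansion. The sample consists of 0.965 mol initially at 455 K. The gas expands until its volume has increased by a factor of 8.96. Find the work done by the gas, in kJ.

Adiabatic: T₁V₁^(γ−1) = T₂V₂^(γ−1) ⇒ T₂ = T₁ (V₁/V₂)^(γ−1).
T₂ = 455 × (1/8.96)^(0.31) = 230.6 K.
Q = 0, so ΔU = W_on_gas = nCᵥΔT with Cᵥ = R/(γ−1) = 26.82 J/(mol·K).
ΔU = 0.965 × 26.82 × (230.6 − 455) = -5808 J.
Work done by the gas = −ΔU = 5808 J.

W ≈ 5.81 kJ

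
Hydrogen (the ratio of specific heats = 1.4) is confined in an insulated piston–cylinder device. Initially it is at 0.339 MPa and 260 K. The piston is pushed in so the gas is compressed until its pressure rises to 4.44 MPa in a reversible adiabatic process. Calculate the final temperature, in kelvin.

Adiabatic: T₂/T₁ = (P₂/P₁)^((γ−1)/γ).
T₂ = 260 × (4.44/0.339)^(0.286) = 542.2 K.

T₂ ≈ 542 K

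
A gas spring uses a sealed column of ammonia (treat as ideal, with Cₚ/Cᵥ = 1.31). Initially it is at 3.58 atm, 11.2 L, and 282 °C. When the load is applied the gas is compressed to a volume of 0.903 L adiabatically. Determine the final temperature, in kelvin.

T₂ ≈ 1210 K

For a reversible adiabat TV^(γ−1) is constant, so T₂ = T₁ (V₁/V₂)^(γ−1).
T₁ = 282 °C = 555.1 K.
T₂ = 555.1 × (11.2/0.903)^(0.31) = 1212 K.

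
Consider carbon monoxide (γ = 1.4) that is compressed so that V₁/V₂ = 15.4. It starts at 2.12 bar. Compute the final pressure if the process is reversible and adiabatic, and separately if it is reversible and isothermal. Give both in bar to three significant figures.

adiabatic: 97.5 bar; isothermal: 32.6 bar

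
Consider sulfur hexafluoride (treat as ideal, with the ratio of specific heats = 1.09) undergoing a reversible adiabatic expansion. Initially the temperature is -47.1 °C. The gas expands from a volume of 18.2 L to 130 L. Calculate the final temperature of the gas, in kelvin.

T₂ ≈ 189 K

Adiabatic: T₁V₁^(γ−1) = T₂V₂^(γ−1) ⇒ T₂ = T₁ (V₁/V₂)^(γ−1).
T₁ = -47.1 °C = 226 K.
T₂ = 226 × (18.2/130)^(0.09) = 189.4 K.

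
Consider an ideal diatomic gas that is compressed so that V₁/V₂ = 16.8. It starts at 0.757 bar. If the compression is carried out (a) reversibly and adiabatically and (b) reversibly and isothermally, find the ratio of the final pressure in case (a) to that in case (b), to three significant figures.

For a diatomic ideal gas γ = 7/5.
Isothermal: P_b = P₁(V₁/V₂) = 0.757×16.8.
Adiabatic: P_a = P₁(V₁/V₂)^γ = 0.757×16.8^(7/5).
P_a/P_b = (V₁/V₂)^(γ−1) = 16.8^(2/5) = 3.091.

P_adiabatic / P_isothermal ≈ 3.09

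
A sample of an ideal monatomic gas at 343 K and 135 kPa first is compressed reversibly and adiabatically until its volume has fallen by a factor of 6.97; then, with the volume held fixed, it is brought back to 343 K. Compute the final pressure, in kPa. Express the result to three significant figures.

P₃ ≈ 941 kPa

For a monatomic ideal gas γ = 5/3.
Adiabatic step (PV^γ = const): P₂ = 135×6.97^(5/3) = 3433 kPa; T₂ = 343×6.97^(2/3) = 1252 K.
Isochoric: P₃ = P₂(T₃/T₂) = 3433 × (343/1252) = 940.9 kPa.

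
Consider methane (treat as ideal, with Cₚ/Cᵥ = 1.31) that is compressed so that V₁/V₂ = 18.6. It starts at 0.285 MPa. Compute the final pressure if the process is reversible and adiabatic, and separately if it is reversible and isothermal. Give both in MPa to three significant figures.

adiabatic: 13.1 MPa; isothermal: 5.30 MPa

Isothermal: P₂ = P₁(V₁/V₂) = 0.285×18.6 = 5.301 MPa.
Adiabatic: P₂ = P₁(V₁/V₂)^γ = 0.285×18.6^(1.31) = 13.12 MPa.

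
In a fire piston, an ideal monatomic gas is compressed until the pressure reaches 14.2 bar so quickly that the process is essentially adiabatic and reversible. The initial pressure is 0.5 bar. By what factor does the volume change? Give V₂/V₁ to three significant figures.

From PV^γ = const, V₂/V₁ = (P₁/P₂)^(1/γ).
For a monatomic ideal gas γ = 5/3.
V₂/V₁ = (0.5/14.2)^(3/5) = 0.1343.

V₂/V₁ ≈ 0.134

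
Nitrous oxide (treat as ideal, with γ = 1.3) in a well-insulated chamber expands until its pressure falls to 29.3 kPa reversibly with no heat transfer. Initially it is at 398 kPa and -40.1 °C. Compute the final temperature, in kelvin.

T₂ ≈ 128 K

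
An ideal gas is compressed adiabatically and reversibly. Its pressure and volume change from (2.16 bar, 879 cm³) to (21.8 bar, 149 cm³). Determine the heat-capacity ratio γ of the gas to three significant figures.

γ ≈ 1.30

PV^γ = const ⇒ γ = ln(P₂/P₁) / ln(V₁/V₂).
γ = ln(21.8/2.16) / ln(879/149) = 1.303.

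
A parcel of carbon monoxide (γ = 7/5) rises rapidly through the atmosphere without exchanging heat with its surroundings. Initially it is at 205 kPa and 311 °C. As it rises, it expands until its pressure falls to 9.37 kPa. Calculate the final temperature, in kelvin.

T₂ ≈ 242 K

Along an adiabat T P^((1−γ)/γ) is constant, so T₂ = T₁ (P₂/P₁)^((γ−1)/γ).
T₁ = 311 °C = 584.1 K.
T₂ = 584.1 × (9.37/205)^(2/7) = 241.9 K.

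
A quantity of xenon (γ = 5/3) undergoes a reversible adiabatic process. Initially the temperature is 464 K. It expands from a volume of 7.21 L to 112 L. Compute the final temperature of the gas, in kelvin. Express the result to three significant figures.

Adiabatic: T₁V₁^(γ−1) = T₂V₂^(γ−1) ⇒ T₂ = T₁ (V₁/V₂)^(γ−1).
T₂ = 464 × (7.21/112)^(2/3) = 74.53 K.

T₂ ≈ 74.5 K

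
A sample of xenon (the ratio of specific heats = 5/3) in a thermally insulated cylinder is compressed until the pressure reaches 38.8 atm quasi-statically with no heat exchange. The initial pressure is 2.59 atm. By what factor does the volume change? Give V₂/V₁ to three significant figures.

From PV^γ = const, V₂/V₁ = (P₁/P₂)^(1/γ).
V₂/V₁ = (2.59/38.8)^(3/5) = 0.1971.

V₂/V₁ ≈ 0.197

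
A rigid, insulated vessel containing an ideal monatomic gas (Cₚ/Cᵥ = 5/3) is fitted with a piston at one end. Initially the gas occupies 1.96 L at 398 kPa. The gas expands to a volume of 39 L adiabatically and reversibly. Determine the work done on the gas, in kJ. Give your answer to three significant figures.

P₂ = P₁(V₁/V₂)^γ = 398×(1.96/39)^(5/3) = 2.724 kPa.
For a reversible adiabat, W_by_gas = (P₁V₁ − P₂V₂)/(γ−1).
W_by = (398000×0.00196 − 2724×0.039) / (2/3) = 1011 J.
W_on_gas = −W_by = -1011 J.

W ≈ -1.01 kJ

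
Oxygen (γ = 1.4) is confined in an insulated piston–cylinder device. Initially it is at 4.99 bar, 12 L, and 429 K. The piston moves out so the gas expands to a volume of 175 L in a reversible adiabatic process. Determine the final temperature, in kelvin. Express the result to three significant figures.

For a reversible adiabat TV^(γ−1) is constant, so T₂ = T₁ (V₁/V₂)^(γ−1).
T₂ = 429 × (12/175)^(0.4) = 146.9 K.

T₂ ≈ 147 K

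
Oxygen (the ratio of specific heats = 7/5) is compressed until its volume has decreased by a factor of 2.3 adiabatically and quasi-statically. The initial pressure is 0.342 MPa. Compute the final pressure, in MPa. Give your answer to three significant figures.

P₂ ≈ 1.10 MPa

Adiabatic: P₁V₁^γ = P₂V₂^γ ⇒ P₂ = P₁ (V₁/V₂)^γ.
P₂ = 0.342 × 2.3^(7/5) = 1.098 MPa.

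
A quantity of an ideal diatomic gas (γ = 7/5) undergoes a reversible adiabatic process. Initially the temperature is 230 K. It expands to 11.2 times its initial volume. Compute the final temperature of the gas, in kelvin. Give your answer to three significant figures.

T₂ ≈ 87.5 K

For a reversible adiabat TV^(γ−1) is constant, so T₂ = T₁ (V₁/V₂)^(γ−1).
T₂ = 230 × (1/11.2)^(2/5) = 87.51 K.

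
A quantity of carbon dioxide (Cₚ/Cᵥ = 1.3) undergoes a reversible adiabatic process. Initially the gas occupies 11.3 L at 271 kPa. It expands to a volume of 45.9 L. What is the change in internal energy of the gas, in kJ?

ΔU ≈ -3.50 kJ

P₂ = P₁(V₁/V₂)^γ = 271×(11.3/45.9)^(1.3) = 43.81 kPa.
For a reversible adiabat, W_by_gas = (P₁V₁ − P₂V₂)/(γ−1).
W_by = (271000×0.0113 − 43810×0.0459) / (0.3) = 3504 J.
Q = 0 ⇒ ΔU = −W_by = -3504 J.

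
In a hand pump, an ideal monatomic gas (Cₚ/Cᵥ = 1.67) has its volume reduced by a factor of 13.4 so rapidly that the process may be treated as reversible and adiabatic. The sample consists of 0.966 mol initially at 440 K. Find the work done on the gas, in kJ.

W ≈ 24.7 kJ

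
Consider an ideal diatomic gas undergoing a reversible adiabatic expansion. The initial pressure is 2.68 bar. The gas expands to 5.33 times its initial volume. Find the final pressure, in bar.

Adiabatic: P₁V₁^γ = P₂V₂^γ ⇒ P₂ = P₁ (V₁/V₂)^γ.
For a diatomic ideal gas γ = 7/5.
P₂ = 2.68 × (1/5.33)^(7/5) = 0.2575 bar.

P₂ ≈ 0.257 bar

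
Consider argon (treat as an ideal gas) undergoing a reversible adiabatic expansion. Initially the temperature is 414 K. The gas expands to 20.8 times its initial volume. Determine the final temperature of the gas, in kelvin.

For a reversible adiabat TV^(γ−1) is constant, so T₂ = T₁ (V₁/V₂)^(γ−1).
For a monatomic ideal gas γ = 5/3, so γ−1 = 2/3.
T₂ = 414 × (1/20.8)^(2/3) = 54.74 K.

T₂ ≈ 54.7 K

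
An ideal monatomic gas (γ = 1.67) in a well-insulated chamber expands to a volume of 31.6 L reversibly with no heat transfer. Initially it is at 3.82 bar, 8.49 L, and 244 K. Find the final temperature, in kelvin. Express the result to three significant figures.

T₂ ≈ 101 K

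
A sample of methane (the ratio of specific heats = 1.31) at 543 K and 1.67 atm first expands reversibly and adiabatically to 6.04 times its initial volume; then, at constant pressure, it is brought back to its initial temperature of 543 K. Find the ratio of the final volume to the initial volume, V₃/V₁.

V₃/V₁ ≈ 10.5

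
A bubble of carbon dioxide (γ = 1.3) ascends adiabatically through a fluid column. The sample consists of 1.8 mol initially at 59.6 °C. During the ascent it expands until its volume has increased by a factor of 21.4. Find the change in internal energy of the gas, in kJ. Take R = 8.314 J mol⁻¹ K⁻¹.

For a reversible adiabat TV^(γ−1) is constant, so T₂ = T₁ (V₁/V₂)^(γ−1).
T₁ = 59.6 °C = 332.8 K.
T₂ = 332.8 × (1/21.4)^(0.3) = 132.7 K.
Q = 0, so ΔU = W_on_gas = nCᵥΔT with Cᵥ = R/(γ−1) = 27.71 J/(mol·K).
ΔU = 1.8 × 27.71 × (132.7 − 332.8) = -9977 J.

ΔU ≈ -9.98 kJ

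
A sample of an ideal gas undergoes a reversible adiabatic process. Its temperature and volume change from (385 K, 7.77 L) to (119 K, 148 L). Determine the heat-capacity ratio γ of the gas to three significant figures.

TV^(γ−1) = const ⇒ γ − 1 = ln(T₂/T₁) / ln(V₁/V₂).
γ = 1 + ln(119/385) / ln(7.77/148) = 1.398.

γ ≈ 1.40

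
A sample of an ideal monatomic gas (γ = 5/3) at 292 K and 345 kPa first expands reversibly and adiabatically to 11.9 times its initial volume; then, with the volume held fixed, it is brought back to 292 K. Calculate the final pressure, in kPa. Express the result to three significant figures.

Adiabatic step (PV^γ = const): P₂ = 345×(1/11.9)^(5/3) = 5.562 kPa; T₂ = 292×(1/11.9)^(2/3) = 56.02 K.
Isochoric: P₃ = P₂(T₃/T₂) = 5.562 × (292/56.02) = 28.99 kPa.

P₃ ≈ 29.0 kPa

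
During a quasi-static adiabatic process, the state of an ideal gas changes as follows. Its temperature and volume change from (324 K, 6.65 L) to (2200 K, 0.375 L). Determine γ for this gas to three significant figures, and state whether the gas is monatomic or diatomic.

γ ≈ 1.67; monatomic

TV^(γ−1) = const ⇒ γ − 1 = ln(T₂/T₁) / ln(V₁/V₂).
γ = 1 + ln(2200/324) / ln(6.65/0.375) = 1.666.
γ ≈ 1.67 is close to 5/3, so the gas is monatomic.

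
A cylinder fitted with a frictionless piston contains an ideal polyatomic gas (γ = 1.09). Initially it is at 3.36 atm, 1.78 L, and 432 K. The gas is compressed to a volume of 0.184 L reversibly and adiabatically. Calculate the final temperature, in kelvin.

Adiabatic: T₁V₁^(γ−1) = T₂V₂^(γ−1) ⇒ T₂ = T₁ (V₁/V₂)^(γ−1).
T₂ = 432 × (1.78/0.184)^(0.09) = 529.9 K.

T₂ ≈ 530 K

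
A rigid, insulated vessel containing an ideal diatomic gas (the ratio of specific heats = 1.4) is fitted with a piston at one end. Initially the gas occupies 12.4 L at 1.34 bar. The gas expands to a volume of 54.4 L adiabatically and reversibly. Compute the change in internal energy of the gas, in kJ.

ΔU ≈ -1.85 kJ

P₂ = P₁(V₁/V₂)^γ = 1.34×(12.4/54.4)^(1.4) = 0.1691 bar.
For a reversible adiabat, W_by_gas = (P₁V₁ − P₂V₂)/(γ−1).
W_by = (134000×0.0124 − 16910×0.0544) / (0.4) = 1855 J.
Q = 0 ⇒ ΔU = −W_by = -1855 J.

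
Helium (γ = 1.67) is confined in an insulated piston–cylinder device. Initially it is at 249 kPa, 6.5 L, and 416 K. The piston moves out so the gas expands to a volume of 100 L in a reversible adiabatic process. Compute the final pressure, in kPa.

Adiabatic: P₁V₁^γ = P₂V₂^γ ⇒ P₂ = P₁ (V₁/V₂)^γ.
P₂ = 249 × (6.5/100)^(1.67) = 2.593 kPa.

P₂ ≈ 2.59 kPa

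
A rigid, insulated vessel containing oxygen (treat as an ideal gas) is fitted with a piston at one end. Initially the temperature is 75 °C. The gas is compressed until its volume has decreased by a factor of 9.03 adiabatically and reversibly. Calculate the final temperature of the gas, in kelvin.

T₂ ≈ 840 K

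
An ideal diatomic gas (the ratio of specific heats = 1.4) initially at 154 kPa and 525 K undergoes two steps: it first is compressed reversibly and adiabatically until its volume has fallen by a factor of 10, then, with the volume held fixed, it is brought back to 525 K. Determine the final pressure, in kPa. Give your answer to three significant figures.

P₃ ≈ 1540 kPa

Adiabatic step (PV^γ = const): P₂ = 154×10^(1.4) = 3868 kPa; T₂ = 525×10^(0.4) = 1319 K.
Isochoric: P₃ = P₂(T₃/T₂) = 3868 × (525/1319) = 1540 kPa.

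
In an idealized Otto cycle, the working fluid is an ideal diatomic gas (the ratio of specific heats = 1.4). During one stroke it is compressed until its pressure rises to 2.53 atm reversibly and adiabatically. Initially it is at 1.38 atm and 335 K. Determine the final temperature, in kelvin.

Along an adiabat T P^((1−γ)/γ) is constant, so T₂ = T₁ (P₂/P₁)^((γ−1)/γ).
T₂ = 335 × (2.53/1.38)^(0.286) = 398.3 K.

T₂ ≈ 398 K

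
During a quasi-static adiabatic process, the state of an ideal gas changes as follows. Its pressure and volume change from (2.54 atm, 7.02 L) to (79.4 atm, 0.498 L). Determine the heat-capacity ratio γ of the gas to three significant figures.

γ ≈ 1.30

PV^γ = const ⇒ γ = ln(P₂/P₁) / ln(V₁/V₂).
γ = ln(79.4/2.54) / ln(7.02/0.498) = 1.301.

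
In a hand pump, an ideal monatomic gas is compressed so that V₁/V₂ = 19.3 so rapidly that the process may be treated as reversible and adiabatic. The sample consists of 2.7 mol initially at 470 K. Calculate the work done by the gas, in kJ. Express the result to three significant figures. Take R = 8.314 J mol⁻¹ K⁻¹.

W ≈ -98.0 kJ

For a reversible adiabat TV^(γ−1) is constant, so T₂ = T₁ (V₁/V₂)^(γ−1).
γ = 5/3 for a monatomic ideal gas, so γ−1 = 2/3.
T₂ = 470 × 19.3^(2/3) = 3382 K.
Q = 0, so ΔU = W_on_gas = nCᵥΔT with Cᵥ = R/(γ−1) = 12.47 J/(mol·K).
ΔU = 2.7 × 12.47 × (3382 − 470) = 98040 J.
Work done by the gas = −ΔU = -98040 J.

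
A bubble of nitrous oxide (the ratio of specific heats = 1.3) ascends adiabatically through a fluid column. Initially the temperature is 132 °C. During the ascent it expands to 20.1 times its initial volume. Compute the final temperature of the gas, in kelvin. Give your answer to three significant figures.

Adiabatic: T₁V₁^(γ−1) = T₂V₂^(γ−1) ⇒ T₂ = T₁ (V₁/V₂)^(γ−1).
T₁ = 132 °C = 405.1 K.
T₂ = 405.1 × (1/20.1)^(0.3) = 164.7 K.

T₂ ≈ 165 K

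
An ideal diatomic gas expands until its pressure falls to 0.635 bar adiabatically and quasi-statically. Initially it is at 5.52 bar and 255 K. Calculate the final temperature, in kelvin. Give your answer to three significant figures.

T₂ ≈ 137 K

Adiabatic: T₂/T₁ = (P₂/P₁)^((γ−1)/γ).
For a diatomic ideal gas γ = 7/5, so (γ−1)/γ = 2/7.
T₂ = 255 × (0.635/5.52)^(2/7) = 137.5 K.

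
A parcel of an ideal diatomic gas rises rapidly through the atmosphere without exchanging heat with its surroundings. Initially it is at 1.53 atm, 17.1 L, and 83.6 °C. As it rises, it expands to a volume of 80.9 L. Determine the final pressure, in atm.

Since PV^γ is constant along a reversible adiabat, P₂ = P₁ (V₁/V₂)^γ.
γ = 7/5 for a diatomic ideal gas.
P₂ = 1.53 × (17.1/80.9)^(7/5) = 0.1737 atm.

P₂ ≈ 0.174 atm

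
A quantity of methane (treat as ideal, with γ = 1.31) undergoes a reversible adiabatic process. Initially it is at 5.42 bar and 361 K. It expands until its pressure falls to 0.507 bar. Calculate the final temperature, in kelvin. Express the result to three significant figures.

T₂ ≈ 206 K

Adiabatic: T₂/T₁ = (P₂/P₁)^((γ−1)/γ).
T₂ = 361 × (0.507/5.42)^(0.237) = 206.1 K.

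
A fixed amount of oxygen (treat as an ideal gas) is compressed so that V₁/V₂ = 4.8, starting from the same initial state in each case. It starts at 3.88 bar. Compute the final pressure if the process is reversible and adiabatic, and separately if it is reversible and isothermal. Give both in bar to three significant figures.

For a diatomic ideal gas γ = 7/5.
Isothermal: P₂ = P₁(V₁/V₂) = 3.88×4.8 = 18.62 bar.
Adiabatic: P₂ = P₁(V₁/V₂)^γ = 3.88×4.8^(7/5) = 34.88 bar.

adiabatic: 34.9 bar; isothermal: 18.6 bar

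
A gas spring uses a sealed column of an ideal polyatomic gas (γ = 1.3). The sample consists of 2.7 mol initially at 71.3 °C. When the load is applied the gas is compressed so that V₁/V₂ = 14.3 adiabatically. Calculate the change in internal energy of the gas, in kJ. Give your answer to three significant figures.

ΔU ≈ 31.5 kJ

For a reversible adiabat TV^(γ−1) is constant, so T₂ = T₁ (V₁/V₂)^(γ−1).
T₁ = 71.3 °C = 344.4 K.
T₂ = 344.4 × 14.3^(0.3) = 765.1 K.
Q = 0, so ΔU = W_on_gas = nCᵥΔT with Cᵥ = R/(γ−1) = 27.71 J/(mol·K).
ΔU = 2.7 × 27.71 × (765.1 − 344.4) = 31480 J.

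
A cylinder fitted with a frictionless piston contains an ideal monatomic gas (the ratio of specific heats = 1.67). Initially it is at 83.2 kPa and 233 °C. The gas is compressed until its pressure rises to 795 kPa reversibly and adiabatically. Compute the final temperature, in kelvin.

Adiabatic: T₂/T₁ = (P₂/P₁)^((γ−1)/γ).
T₁ = 233 °C = 506.1 K.
T₂ = 506.1 × (795/83.2)^(0.401) = 1252 K.

T₂ ≈ 1250 K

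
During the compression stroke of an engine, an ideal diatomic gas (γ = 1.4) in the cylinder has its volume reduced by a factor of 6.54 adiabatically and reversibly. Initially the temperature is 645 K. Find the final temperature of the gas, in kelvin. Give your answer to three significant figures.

T₂ ≈ 1370 K

For a reversible adiabat TV^(γ−1) is constant, so T₂ = T₁ (V₁/V₂)^(γ−1).
T₂ = 645 × 6.54^(0.4) = 1367 K.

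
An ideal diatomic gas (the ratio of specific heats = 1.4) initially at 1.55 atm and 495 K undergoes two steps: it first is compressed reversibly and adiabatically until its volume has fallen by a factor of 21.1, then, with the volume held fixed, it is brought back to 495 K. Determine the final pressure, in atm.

P₃ ≈ 32.7 atm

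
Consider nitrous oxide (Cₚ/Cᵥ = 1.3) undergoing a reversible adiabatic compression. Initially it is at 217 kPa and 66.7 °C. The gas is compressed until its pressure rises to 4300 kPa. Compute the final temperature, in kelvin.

T₂ ≈ 677 K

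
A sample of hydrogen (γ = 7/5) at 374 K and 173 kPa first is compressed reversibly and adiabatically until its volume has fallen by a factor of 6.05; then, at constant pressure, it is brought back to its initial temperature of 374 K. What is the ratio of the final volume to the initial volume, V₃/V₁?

Adiabatic step: V₂/V₁ = 0.1653; T₂ = T₁·6.05^(2/5) = 768.4 K.
Isobaric step: V₃/V₂ = T₃/T₂ = 374/768.4.
V₃/V₁ = (V₂/V₁)(V₃/V₂) = 0.1653 × (374/768.4) = 0.08045.

V₃/V₁ ≈ 0.0805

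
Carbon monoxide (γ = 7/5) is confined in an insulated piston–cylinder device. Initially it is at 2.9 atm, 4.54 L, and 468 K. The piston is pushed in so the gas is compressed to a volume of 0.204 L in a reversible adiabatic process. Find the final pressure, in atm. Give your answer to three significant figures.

Since PV^γ is constant along a reversible adiabat, P₂ = P₁ (V₁/V₂)^γ.
P₂ = 2.9 × (4.54/0.204)^(7/5) = 223.3 atm.

P₂ ≈ 223 atm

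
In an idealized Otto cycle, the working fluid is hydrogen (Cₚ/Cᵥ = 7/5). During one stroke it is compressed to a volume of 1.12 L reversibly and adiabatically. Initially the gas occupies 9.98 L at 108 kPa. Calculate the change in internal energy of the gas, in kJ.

ΔU ≈ 3.77 kJ

P₂ = P₁(V₁/V₂)^γ = 108×(9.98/1.12)^(7/5) = 2308 kPa.
For a reversible adiabat, W_by_gas = (P₁V₁ − P₂V₂)/(γ−1).
W_by = (108000×0.00998 − 2.308×10^6×0.00112) / (2/5) = -3769 J.
Q = 0 ⇒ ΔU = −W_by = 3769 J.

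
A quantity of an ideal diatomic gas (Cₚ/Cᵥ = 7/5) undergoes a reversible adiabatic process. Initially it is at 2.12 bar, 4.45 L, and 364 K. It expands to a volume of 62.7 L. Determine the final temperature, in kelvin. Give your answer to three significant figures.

T₂ ≈ 126 K

Adiabatic: T₁V₁^(γ−1) = T₂V₂^(γ−1) ⇒ T₂ = T₁ (V₁/V₂)^(γ−1).
T₂ = 364 × (4.45/62.7)^(2/5) = 126.3 K.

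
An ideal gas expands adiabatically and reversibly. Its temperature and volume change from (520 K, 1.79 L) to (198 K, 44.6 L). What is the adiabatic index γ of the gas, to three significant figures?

γ ≈ 1.30

TV^(γ−1) = const ⇒ γ − 1 = ln(T₂/T₁) / ln(V₁/V₂).
γ = 1 + ln(198/520) / ln(1.79/44.6) = 1.3.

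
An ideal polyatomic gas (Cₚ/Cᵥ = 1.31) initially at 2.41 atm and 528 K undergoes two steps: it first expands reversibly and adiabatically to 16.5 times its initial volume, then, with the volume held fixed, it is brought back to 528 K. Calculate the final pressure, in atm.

P₃ ≈ 0.146 atm

Adiabatic step (PV^γ = const): P₂ = 2.41×(1/16.5)^(1.31) = 0.06125 atm; T₂ = 528×(1/16.5)^(0.31) = 221.4 K.
Isochoric: P₃ = P₂(T₃/T₂) = 0.06125 × (528/221.4) = 0.1461 atm.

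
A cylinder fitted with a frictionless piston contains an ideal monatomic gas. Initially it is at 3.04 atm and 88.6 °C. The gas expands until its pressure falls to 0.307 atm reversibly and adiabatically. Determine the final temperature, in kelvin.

T₂ ≈ 145 K

Adiabatic: T₂/T₁ = (P₂/P₁)^((γ−1)/γ).
For a monatomic ideal gas γ = 5/3, so (γ−1)/γ = 2/5.
T₁ = 88.6 °C = 361.8 K.
T₂ = 361.8 × (0.307/3.04)^(2/5) = 144.6 K.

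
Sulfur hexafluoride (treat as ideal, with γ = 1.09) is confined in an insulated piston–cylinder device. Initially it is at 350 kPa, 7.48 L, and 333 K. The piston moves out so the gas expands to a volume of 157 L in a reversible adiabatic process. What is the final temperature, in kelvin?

T₂ ≈ 253 K

For a reversible adiabat TV^(γ−1) is constant, so T₂ = T₁ (V₁/V₂)^(γ−1).
T₂ = 333 × (7.48/157)^(0.09) = 253.2 K.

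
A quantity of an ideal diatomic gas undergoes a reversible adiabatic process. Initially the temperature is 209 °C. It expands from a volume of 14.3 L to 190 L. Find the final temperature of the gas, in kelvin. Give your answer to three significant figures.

For a reversible adiabat TV^(γ−1) is constant, so T₂ = T₁ (V₁/V₂)^(γ−1).
For a diatomic ideal gas γ = 7/5, so γ−1 = 2/5.
T₁ = 209 °C = 482.1 K.
T₂ = 482.1 × (14.3/190)^(2/5) = 171.3 K.

T₂ ≈ 171 K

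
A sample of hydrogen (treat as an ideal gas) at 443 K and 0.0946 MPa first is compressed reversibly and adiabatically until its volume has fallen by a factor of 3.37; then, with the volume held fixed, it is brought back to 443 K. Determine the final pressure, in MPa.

For a diatomic ideal gas γ = 7/5.
Adiabatic step (PV^γ = const): P₂ = 0.0946×3.37^(7/5) = 0.5183 MPa; T₂ = 443×3.37^(2/5) = 720.2 K.
Isochoric: P₃ = P₂(T₃/T₂) = 0.5183 × (443/720.2) = 0.3188 MPa.

P₃ ≈ 0.319 MPa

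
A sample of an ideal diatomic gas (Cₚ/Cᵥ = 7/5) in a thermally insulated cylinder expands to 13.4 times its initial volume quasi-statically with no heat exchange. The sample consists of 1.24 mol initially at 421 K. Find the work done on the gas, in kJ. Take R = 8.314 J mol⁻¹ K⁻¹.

W ≈ -7.01 kJ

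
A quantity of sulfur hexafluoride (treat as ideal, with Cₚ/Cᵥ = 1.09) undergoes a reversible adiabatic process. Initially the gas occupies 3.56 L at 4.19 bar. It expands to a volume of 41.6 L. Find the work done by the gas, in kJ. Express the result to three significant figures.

W ≈ 3.29 kJ

P₂ = P₁(V₁/V₂)^γ = 4.19×(3.56/41.6)^(1.09) = 0.2874 bar.
For a reversible adiabat, W_by_gas = (P₁V₁ − P₂V₂)/(γ−1).
W_by = (419000×0.00356 − 28740×0.0416) / (0.09) = 3290 J.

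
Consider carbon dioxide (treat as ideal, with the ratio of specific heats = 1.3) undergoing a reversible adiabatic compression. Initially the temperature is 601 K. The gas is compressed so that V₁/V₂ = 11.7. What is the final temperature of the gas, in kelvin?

Adiabatic: T₁V₁^(γ−1) = T₂V₂^(γ−1) ⇒ T₂ = T₁ (V₁/V₂)^(γ−1).
T₂ = 601 × 11.7^(0.3) = 1257 K.

T₂ ≈ 1260 K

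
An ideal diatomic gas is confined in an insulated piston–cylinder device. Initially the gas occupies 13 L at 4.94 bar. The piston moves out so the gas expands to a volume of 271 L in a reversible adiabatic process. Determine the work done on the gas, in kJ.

γ = 7/5 for a diatomic ideal gas.
P₂ = P₁(V₁/V₂)^γ = 4.94×(13/271)^(7/5) = 0.07032 bar.
For a reversible adiabat, W_by_gas = (P₁V₁ − P₂V₂)/(γ−1).
W_by = (494000×0.013 − 7032×0.271) / (2/5) = 11290 J.
W_on_gas = −W_by = -11290 J.

W ≈ -11.3 kJ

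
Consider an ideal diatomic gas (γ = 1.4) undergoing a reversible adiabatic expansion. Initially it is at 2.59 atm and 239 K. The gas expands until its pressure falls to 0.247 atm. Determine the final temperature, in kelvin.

Adiabatic: T₂/T₁ = (P₂/P₁)^((γ−1)/γ).
T₂ = 239 × (0.247/2.59)^(0.286) = 122.1 K.

T₂ ≈ 122 K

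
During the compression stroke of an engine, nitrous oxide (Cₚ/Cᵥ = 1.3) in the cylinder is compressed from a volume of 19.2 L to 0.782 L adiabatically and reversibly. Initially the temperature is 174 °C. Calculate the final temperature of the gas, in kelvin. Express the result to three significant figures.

T₂ ≈ 1170 K

For a reversible adiabat TV^(γ−1) is constant, so T₂ = T₁ (V₁/V₂)^(γ−1).
T₁ = 174 °C = 447.1 K.
T₂ = 447.1 × (19.2/0.782)^(0.3) = 1168 K.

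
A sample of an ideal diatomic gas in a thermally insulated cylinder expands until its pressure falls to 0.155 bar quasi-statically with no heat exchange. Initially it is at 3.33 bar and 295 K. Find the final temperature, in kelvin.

T₂ ≈ 123 K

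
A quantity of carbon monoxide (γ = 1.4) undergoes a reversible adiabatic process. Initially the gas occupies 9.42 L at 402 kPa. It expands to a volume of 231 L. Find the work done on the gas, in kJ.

P₂ = P₁(V₁/V₂)^γ = 402×(9.42/231)^(1.4) = 4.559 kPa.
For a reversible adiabat, W_by_gas = (P₁V₁ − P₂V₂)/(γ−1).
W_by = (402000×0.00942 − 4559×0.231) / (0.4) = 6834 J.
W_on_gas = −W_by = -6834 J.

W ≈ -6.83 kJ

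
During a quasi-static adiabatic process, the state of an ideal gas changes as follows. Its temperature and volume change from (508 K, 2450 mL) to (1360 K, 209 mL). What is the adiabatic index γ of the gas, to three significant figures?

γ ≈ 1.40

TV^(γ−1) = const ⇒ γ − 1 = ln(T₂/T₁) / ln(V₁/V₂).
γ = 1 + ln(1360/508) / ln(2450/209) = 1.4.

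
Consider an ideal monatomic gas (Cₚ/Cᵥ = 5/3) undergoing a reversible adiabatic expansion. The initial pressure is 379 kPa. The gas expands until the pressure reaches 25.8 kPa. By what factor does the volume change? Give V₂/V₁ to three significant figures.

V₂/V₁ ≈ 5.01

From PV^γ = const, V₂/V₁ = (P₁/P₂)^(1/γ).
V₂/V₁ = (379/25.8)^(3/5) = 5.014.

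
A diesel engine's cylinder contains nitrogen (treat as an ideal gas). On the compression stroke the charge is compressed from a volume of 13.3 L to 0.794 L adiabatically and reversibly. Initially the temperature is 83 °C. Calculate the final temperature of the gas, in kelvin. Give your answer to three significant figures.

For a reversible adiabat TV^(γ−1) is constant, so T₂ = T₁ (V₁/V₂)^(γ−1).
For a diatomic ideal gas γ = 7/5, so γ−1 = 2/5.
T₁ = 83 °C = 356.1 K.
T₂ = 356.1 × (13.3/0.794)^(2/5) = 1100 K.

T₂ ≈ 1100 K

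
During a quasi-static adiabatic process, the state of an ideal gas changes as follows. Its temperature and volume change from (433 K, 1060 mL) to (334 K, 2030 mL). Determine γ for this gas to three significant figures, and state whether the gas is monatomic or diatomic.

TV^(γ−1) = const ⇒ γ − 1 = ln(T₂/T₁) / ln(V₁/V₂).
γ = 1 + ln(334/433) / ln(1060/2030) = 1.4.
γ ≈ 1.40 is close to 7/5, so the gas is diatomic.

γ ≈ 1.40; diatomic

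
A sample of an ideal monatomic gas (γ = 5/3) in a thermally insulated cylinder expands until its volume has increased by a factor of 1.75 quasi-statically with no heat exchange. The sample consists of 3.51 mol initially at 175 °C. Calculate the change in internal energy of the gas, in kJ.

Adiabatic: T₁V₁^(γ−1) = T₂V₂^(γ−1) ⇒ T₂ = T₁ (V₁/V₂)^(γ−1).
T₁ = 175 °C = 448.1 K.
T₂ = 448.1 × (1/1.75)^(2/3) = 308.6 K.
Q = 0, so ΔU = W_on_gas = nCᵥΔT with Cᵥ = R/(γ−1) = 12.47 J/(mol·K).
ΔU = 3.51 × 12.47 × (308.6 − 448.1) = -6108 J.

ΔU ≈ -6.11 kJ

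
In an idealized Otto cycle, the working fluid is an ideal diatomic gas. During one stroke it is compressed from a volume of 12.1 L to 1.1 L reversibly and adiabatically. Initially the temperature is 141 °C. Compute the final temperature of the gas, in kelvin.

For a reversible adiabat TV^(γ−1) is constant, so T₂ = T₁ (V₁/V₂)^(γ−1).
For a diatomic ideal gas γ = 7/5, so γ−1 = 2/5.
T₁ = 141 °C = 414.1 K.
T₂ = 414.1 × (12.1/1.1)^(2/5) = 1081 K.

T₂ ≈ 1080 K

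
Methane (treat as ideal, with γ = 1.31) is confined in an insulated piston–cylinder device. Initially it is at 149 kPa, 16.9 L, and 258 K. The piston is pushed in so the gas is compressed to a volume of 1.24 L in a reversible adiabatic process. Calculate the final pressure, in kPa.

P₂ ≈ 4560 kPa

Adiabatic: P₁V₁^γ = P₂V₂^γ ⇒ P₂ = P₁ (V₁/V₂)^γ.
P₂ = 149 × (16.9/1.24)^(1.31) = 4564 kPa.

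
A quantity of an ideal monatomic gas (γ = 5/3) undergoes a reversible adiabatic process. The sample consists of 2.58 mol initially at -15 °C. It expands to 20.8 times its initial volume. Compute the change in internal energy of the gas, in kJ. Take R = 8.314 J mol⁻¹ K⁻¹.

ΔU ≈ -7.21 kJ

For a reversible adiabat TV^(γ−1) is constant, so T₂ = T₁ (V₁/V₂)^(γ−1).
T₁ = -15 °C = 258.1 K.
T₂ = 258.1 × (1/20.8)^(2/3) = 34.13 K.
Q = 0, so ΔU = W_on_gas = nCᵥΔT with Cᵥ = R/(γ−1) = 12.47 J/(mol·K).
ΔU = 2.58 × 12.47 × (34.13 − 258.1) = -7208 J.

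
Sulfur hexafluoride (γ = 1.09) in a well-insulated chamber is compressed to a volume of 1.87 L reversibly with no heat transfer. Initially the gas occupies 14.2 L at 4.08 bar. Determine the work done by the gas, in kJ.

W ≈ -12.9 kJ

P₂ = P₁(V₁/V₂)^γ = 4.08×(14.2/1.87)^(1.09) = 37.18 bar.
For a reversible adiabat, W_by_gas = (P₁V₁ − P₂V₂)/(γ−1).
W_by = (408000×0.0142 − 3.718×10^6×0.00187) / (0.09) = -12890 J.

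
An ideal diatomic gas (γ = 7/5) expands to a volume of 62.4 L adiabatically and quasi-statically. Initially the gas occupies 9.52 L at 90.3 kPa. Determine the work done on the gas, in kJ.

P₂ = P₁(V₁/V₂)^γ = 90.3×(9.52/62.4)^(7/5) = 6.494 kPa.
For a reversible adiabat, W_by_gas = (P₁V₁ − P₂V₂)/(γ−1).
W_by = (90300×0.00952 − 6494×0.0624) / (2/5) = 1136 J.
W_on_gas = −W_by = -1136 J.

W ≈ -1.14 kJ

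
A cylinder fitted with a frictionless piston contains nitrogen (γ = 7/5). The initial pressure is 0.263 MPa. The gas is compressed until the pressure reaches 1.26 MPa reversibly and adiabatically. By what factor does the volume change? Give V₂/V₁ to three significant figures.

V₂/V₁ ≈ 0.327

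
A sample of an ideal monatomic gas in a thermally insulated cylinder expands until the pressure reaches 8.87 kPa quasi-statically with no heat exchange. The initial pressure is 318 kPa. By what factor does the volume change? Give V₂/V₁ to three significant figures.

From PV^γ = const, V₂/V₁ = (P₁/P₂)^(1/γ).
For a monatomic ideal gas γ = 5/3.
V₂/V₁ = (318/8.87)^(3/5) = 8.565.

V₂/V₁ ≈ 8.56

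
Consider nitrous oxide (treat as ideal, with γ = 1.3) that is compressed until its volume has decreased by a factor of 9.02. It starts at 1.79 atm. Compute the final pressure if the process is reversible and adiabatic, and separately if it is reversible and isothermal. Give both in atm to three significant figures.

Isothermal: P₂ = P₁(V₁/V₂) = 1.79×9.02 = 16.15 atm.
Adiabatic: P₂ = P₁(V₁/V₂)^γ = 1.79×9.02^(1.3) = 31.23 atm.

adiabatic: 31.2 atm; isothermal: 16.1 atm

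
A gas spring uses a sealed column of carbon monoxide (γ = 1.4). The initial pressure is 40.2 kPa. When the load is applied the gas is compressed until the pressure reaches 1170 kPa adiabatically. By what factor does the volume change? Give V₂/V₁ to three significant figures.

V₂/V₁ ≈ 0.0900

From PV^γ = const, V₂/V₁ = (P₁/P₂)^(1/γ).
V₂/V₁ = (40.2/1170)^(0.714) = 0.09001.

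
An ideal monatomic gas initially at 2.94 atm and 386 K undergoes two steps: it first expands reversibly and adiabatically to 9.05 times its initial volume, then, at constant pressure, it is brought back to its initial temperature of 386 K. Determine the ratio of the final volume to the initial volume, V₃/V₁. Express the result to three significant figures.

V₃/V₁ ≈ 39.3

For a monatomic ideal gas γ = 5/3.
Adiabatic step: V₂/V₁ = 9.05; T₂ = T₁·(1/9.05)^(2/3) = 88.88 K.
Isobaric step: V₃/V₂ = T₃/T₂ = 386/88.88.
V₃/V₁ = (V₂/V₁)(V₃/V₂) = 9.05 × (386/88.88) = 39.3.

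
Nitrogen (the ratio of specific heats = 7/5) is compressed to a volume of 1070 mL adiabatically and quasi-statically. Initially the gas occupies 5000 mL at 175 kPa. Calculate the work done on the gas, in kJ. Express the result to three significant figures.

W ≈ 1.87 kJ

P₂ = P₁(V₁/V₂)^γ = 175×(5000/1070)^(7/5) = 1515 kPa.
For a reversible adiabat, W_by_gas = (P₁V₁ − P₂V₂)/(γ−1).
W_by = (175000×0.005 − 1.515×10^6×0.00107) / (2/5) = -1866 J.
W_on_gas = −W_by = 1866 J.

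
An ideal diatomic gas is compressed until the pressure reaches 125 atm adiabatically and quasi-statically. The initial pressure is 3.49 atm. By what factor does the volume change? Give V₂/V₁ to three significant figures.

From PV^γ = const, V₂/V₁ = (P₁/P₂)^(1/γ).
For a diatomic ideal gas γ = 7/5.
V₂/V₁ = (3.49/125)^(5/7) = 0.07761.

V₂/V₁ ≈ 0.0776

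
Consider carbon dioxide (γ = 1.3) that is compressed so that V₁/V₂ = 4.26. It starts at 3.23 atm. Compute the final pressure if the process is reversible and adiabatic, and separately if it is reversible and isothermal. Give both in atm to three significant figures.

adiabatic: 21.3 atm; isothermal: 13.8 atm

Isothermal: P₂ = P₁(V₁/V₂) = 3.23×4.26 = 13.76 atm.
Adiabatic: P₂ = P₁(V₁/V₂)^γ = 3.23×4.26^(1.3) = 21.25 atm.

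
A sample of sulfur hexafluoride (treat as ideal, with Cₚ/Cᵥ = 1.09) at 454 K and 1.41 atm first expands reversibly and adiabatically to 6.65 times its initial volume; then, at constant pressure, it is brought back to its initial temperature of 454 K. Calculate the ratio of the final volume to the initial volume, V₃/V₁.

V₃/V₁ ≈ 7.89

Adiabatic step: V₂/V₁ = 6.65; T₂ = T₁·(1/6.65)^(0.09) = 382.8 K.
Isobaric step: V₃/V₂ = T₃/T₂ = 454/382.8.
V₃/V₁ = (V₂/V₁)(V₃/V₂) = 6.65 × (454/382.8) = 7.886.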